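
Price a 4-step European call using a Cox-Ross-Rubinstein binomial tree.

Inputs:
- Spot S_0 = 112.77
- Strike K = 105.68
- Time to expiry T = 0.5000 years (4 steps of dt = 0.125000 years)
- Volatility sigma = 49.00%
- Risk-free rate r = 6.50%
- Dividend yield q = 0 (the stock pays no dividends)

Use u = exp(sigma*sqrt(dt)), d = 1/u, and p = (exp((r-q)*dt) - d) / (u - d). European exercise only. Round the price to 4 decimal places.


Answer: Price = V(0,0) = 20.7230

Derivation:
dt = T/N = 0.125000
u = exp(sigma*sqrt(dt)) = 1.189153; d = 1/u = 0.840935
p = (exp((r-q)*dt) - d) / (u - d) = 0.480226
Discount per step: exp(-r*dt) = 0.991908
Stock lattice S(k, i) with i counting down-moves:
  k=0: S(0,0) = 112.7700
  k=1: S(1,0) = 134.1008; S(1,1) = 94.8322
  k=2: S(2,0) = 159.4663; S(2,1) = 112.7700; S(2,2) = 79.7477
  k=3: S(3,0) = 189.6298; S(3,1) = 134.1008; S(3,2) = 94.8322; S(3,3) = 67.0626
  k=4: S(4,0) = 225.4988; S(4,1) = 159.4663; S(4,2) = 112.7700; S(4,3) = 79.7477; S(4,4) = 56.3953
Terminal payoffs V(N, i) = max(S_T - K, 0):
  V(4,0) = 119.818835; V(4,1) = 53.786309; V(4,2) = 7.090000; V(4,3) = 0.000000; V(4,4) = 0.000000
Backward induction: V(k, i) = exp(-r*dt) * [p * V(k+1, i) + (1-p) * V(k+1, i+1)].
  V(3,0) = exp(-r*dt) * [p*119.818835 + (1-p)*53.786309] = 84.804986
  V(3,1) = exp(-r*dt) * [p*53.786309 + (1-p)*7.090000] = 29.275938
  V(3,2) = exp(-r*dt) * [p*7.090000 + (1-p)*0.000000] = 3.377249
  V(3,3) = exp(-r*dt) * [p*0.000000 + (1-p)*0.000000] = 0.000000
  V(2,0) = exp(-r*dt) * [p*84.804986 + (1-p)*29.275938] = 55.489731
  V(2,1) = exp(-r*dt) * [p*29.275938 + (1-p)*3.377249] = 15.686497
  V(2,2) = exp(-r*dt) * [p*3.377249 + (1-p)*0.000000] = 1.608718
  V(1,0) = exp(-r*dt) * [p*55.489731 + (1-p)*15.686497] = 34.519425
  V(1,1) = exp(-r*dt) * [p*15.686497 + (1-p)*1.608718] = 8.301507
  V(0,0) = exp(-r*dt) * [p*34.519425 + (1-p)*8.301507] = 20.722968


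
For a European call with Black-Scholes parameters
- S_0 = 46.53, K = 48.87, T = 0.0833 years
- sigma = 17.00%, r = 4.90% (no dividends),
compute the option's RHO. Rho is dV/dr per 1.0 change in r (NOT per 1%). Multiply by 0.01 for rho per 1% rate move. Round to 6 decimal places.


d1 = -0.8923081391; d2 = -0.9413730960
phi(d1) = 0.2679257362; exp(-qT) = 1.0000000000; exp(-rT) = 0.9959266188
N(d2) = 0.1732568479
Rho = K*T*exp(-rT)*N(d2) = 48.8700 * 0.0833 * 0.9959266188 * 0.1732568479 = 0.702433

Answer: Rho = 0.702433


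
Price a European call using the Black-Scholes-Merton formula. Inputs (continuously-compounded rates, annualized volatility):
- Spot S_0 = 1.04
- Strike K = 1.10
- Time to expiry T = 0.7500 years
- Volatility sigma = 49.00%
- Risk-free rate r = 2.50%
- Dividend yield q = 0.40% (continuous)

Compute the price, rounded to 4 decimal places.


Answer: Price = 0.1573

Derivation:
d1 = (ln(S/K) + (r - q + 0.5*sigma^2) * T) / (sigma * sqrt(T)) = 0.11711499
d2 = d1 - sigma * sqrt(T) = -0.30723746
exp(-rT) = 0.98142469; exp(-qT) = 0.99700450
C = S_0 * exp(-qT) * N(d1) - K * exp(-rT) * N(d2)
N(d1) = 0.54661554; N(d2) = 0.37933132
C = 1.0400 * 0.99700450 * 0.54661554 - 1.1000 * 0.98142469 * 0.37933132 = 0.1573


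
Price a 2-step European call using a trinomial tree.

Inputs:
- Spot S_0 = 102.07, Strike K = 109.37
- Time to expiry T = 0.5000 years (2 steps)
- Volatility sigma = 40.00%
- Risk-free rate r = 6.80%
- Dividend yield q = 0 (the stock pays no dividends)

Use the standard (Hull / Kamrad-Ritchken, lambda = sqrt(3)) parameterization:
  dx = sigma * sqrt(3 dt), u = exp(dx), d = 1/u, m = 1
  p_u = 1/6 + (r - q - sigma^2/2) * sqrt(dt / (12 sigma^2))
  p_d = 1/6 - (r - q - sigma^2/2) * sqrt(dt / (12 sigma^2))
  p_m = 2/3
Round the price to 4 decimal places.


dt = T/N = 0.250000; dx = sigma*sqrt(3*dt) = 0.346410
u = exp(dx) = 1.413982; d = 1/u = 0.707222
p_u = 0.162337, p_m = 0.666667, p_d = 0.170997
Discount per step: exp(-r*dt) = 0.983144
Stock lattice S(k, j) with j the centered position index:
  k=0: S(0,+0) = 102.0700
  k=1: S(1,-1) = 72.1862; S(1,+0) = 102.0700; S(1,+1) = 144.3252
  k=2: S(2,-2) = 51.0517; S(2,-1) = 72.1862; S(2,+0) = 102.0700; S(2,+1) = 144.3252; S(2,+2) = 204.0733
Terminal payoffs V(N, j) = max(S_T - K, 0):
  V(2,-2) = 0.000000; V(2,-1) = 0.000000; V(2,+0) = 0.000000; V(2,+1) = 34.955189; V(2,+2) = 94.703286
Backward induction: V(k, j) = exp(-r*dt) * [p_u * V(k+1, j+1) + p_m * V(k+1, j) + p_d * V(k+1, j-1)]
  V(1,-1) = exp(-r*dt) * [p_u*0.000000 + p_m*0.000000 + p_d*0.000000] = 0.000000
  V(1,+0) = exp(-r*dt) * [p_u*34.955189 + p_m*0.000000 + p_d*0.000000] = 5.578853
  V(1,+1) = exp(-r*dt) * [p_u*94.703286 + p_m*34.955189 + p_d*0.000000] = 38.025307
  V(0,+0) = exp(-r*dt) * [p_u*38.025307 + p_m*5.578853 + p_d*0.000000] = 9.725387

Answer: Price = V(0,0) = 9.7254


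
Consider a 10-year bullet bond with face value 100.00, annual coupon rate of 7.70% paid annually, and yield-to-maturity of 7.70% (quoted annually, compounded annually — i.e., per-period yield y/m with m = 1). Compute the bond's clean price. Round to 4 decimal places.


Coupon per period c = face * coupon_rate / m = 7.700000
Periods per year m = 1; per-period yield y/m = 0.077000
Number of cashflows N = 10
Cashflows (t years, CF_t, discount factor 1/(1+y/m)^(m*t), PV):
  t = 1.0000: CF_t = 7.700000, DF = 0.928505, PV = 7.149489
  t = 2.0000: CF_t = 7.700000, DF = 0.862122, PV = 6.638337
  t = 3.0000: CF_t = 7.700000, DF = 0.800484, PV = 6.163730
  t = 4.0000: CF_t = 7.700000, DF = 0.743254, PV = 5.723055
  t = 5.0000: CF_t = 7.700000, DF = 0.690115, PV = 5.313886
  t = 6.0000: CF_t = 7.700000, DF = 0.640775, PV = 4.933970
  t = 7.0000: CF_t = 7.700000, DF = 0.594963, PV = 4.581216
  t = 8.0000: CF_t = 7.700000, DF = 0.552426, PV = 4.253683
  t = 9.0000: CF_t = 7.700000, DF = 0.512931, PV = 3.949566
  t = 10.0000: CF_t = 107.700000, DF = 0.476259, PV = 51.293067
Price P = sum_t PV_t = 100.000000

Answer: Price = 100.0000


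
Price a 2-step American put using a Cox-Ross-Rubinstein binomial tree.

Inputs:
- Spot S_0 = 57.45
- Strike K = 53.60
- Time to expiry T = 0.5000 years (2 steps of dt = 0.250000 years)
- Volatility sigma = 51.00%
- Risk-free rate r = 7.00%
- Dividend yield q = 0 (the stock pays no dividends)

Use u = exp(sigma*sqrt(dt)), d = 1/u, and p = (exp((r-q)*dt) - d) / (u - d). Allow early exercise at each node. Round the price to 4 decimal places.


Answer: Price = V(0,0) = 5.1647

Derivation:
dt = T/N = 0.250000
u = exp(sigma*sqrt(dt)) = 1.290462; d = 1/u = 0.774916
p = (exp((r-q)*dt) - d) / (u - d) = 0.470837
Discount per step: exp(-r*dt) = 0.982652
Stock lattice S(k, i) with i counting down-moves:
  k=0: S(0,0) = 57.4500
  k=1: S(1,0) = 74.1370; S(1,1) = 44.5190
  k=2: S(2,0) = 95.6710; S(2,1) = 57.4500; S(2,2) = 34.4985
Terminal payoffs V(N, i) = max(K - S_T, 0):
  V(2,0) = 0.000000; V(2,1) = 0.000000; V(2,2) = 19.101529
Backward induction: V(k, i) = exp(-r*dt) * [p * V(k+1, i) + (1-p) * V(k+1, i+1)]; then take max(V_cont, immediate exercise) for American.
  V(1,0) = exp(-r*dt) * [p*0.000000 + (1-p)*0.000000] = 0.000000; exercise = 0.000000; V(1,0) = max -> 0.000000
  V(1,1) = exp(-r*dt) * [p*0.000000 + (1-p)*19.101529] = 9.932481; exercise = 9.081047; V(1,1) = max -> 9.932481
  V(0,0) = exp(-r*dt) * [p*0.000000 + (1-p)*9.932481] = 5.164727; exercise = 0.000000; V(0,0) = max -> 5.164727


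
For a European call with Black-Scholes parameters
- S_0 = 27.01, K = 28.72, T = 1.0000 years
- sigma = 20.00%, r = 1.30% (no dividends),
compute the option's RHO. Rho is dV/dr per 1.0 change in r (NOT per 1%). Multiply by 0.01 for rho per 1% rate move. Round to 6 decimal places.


Answer: Rho = 10.381444

Derivation:
d1 = -0.1419328819; d2 = -0.3419328819
phi(d1) = 0.3949441152; exp(-qT) = 1.0000000000; exp(-rT) = 0.9870841350
N(d2) = 0.3662007017
Rho = K*T*exp(-rT)*N(d2) = 28.7200 * 1.0000 * 0.9870841350 * 0.3662007017 = 10.381444


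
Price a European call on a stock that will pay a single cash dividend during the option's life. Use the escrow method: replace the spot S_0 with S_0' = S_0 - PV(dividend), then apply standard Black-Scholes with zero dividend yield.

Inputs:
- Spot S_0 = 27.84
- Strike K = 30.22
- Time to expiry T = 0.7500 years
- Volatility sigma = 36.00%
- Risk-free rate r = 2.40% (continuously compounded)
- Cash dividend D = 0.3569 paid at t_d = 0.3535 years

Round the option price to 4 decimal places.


Answer: Price = 2.5494

Derivation:
PV(D) = D * exp(-r * t_d) = 0.3569 * 0.99155189 = 0.35388487
S_0' = S_0 - PV(D) = 27.8400 - 0.35388487 = 27.48611513
d1 = (ln(S_0'/K) + (r + sigma^2/2)*T) / (sigma*sqrt(T)) = -0.09052526
d2 = d1 - sigma*sqrt(T) = -0.40229441
exp(-rT) = 0.98216103
N(d1) = 0.46393491; N(d2) = 0.34373368
C = S_0' * N(d1) - K * exp(-rT) * N(d2) = 27.48611513 * 0.46393491 - 30.2200 * 0.98216103 * 0.34373368 = 2.5494


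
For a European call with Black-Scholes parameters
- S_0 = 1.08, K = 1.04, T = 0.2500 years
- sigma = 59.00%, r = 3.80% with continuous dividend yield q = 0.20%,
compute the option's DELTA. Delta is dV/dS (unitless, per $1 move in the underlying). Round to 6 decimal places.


Answer: Delta = 0.619866

Derivation:
d1 = 0.3059417898; d2 = 0.0109417898
phi(d1) = 0.3807018628; exp(-qT) = 0.9995001250; exp(-rT) = 0.9905449824
N(d1) = 0.6201755166
Delta = exp(-qT) * N(d1) = 0.9995001250 * 0.6201755166 = 0.619866


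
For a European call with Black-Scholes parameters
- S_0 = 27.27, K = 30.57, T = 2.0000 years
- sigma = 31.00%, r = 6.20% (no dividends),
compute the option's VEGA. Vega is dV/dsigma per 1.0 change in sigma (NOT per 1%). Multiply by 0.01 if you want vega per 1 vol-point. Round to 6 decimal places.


d1 = 0.2414839478; d2 = -0.1969222566
phi(d1) = 0.3874781644; exp(-qT) = 1.0000000000; exp(-rT) = 0.8833798409
Vega = S * exp(-qT) * phi(d1) * sqrt(T) = 27.2700 * 1.0000000000 * 0.3874781644 * 1.4142135624 = 14.943329

Answer: Vega = 14.943329


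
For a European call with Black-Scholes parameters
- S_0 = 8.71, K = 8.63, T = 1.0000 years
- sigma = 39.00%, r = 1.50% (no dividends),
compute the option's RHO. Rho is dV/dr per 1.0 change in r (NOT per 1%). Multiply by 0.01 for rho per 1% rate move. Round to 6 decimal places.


d1 = 0.2571212456; d2 = -0.1328787544
phi(d1) = 0.3859705527; exp(-qT) = 1.0000000000; exp(-rT) = 0.9851119396
N(d2) = 0.4471446347
Rho = K*T*exp(-rT)*N(d2) = 8.6300 * 1.0000 * 0.9851119396 * 0.4471446347 = 3.801407

Answer: Rho = 3.801407


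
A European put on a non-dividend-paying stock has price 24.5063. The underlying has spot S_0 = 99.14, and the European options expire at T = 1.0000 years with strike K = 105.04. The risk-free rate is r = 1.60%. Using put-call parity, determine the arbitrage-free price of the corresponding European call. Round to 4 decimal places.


Put-call parity: C - P = S_0 * exp(-qT) - K * exp(-rT).
S_0 * exp(-qT) = 99.1400 * 1.00000000 = 99.14000000
K * exp(-rT) = 105.0400 * 0.98412732 = 103.37273370
C = P + S*exp(-qT) - K*exp(-rT)
C = 24.5063 + 99.14000000 - 103.37273370 = 20.2736

Answer: Call price = 20.2736


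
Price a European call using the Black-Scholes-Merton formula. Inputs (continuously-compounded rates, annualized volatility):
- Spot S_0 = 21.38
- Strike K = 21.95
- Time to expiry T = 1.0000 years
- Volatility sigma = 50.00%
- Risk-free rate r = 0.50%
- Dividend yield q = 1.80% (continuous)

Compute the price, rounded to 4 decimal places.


d1 = (ln(S/K) + (r - q + 0.5*sigma^2) * T) / (sigma * sqrt(T)) = 0.17137753
d2 = d1 - sigma * sqrt(T) = -0.32862247
exp(-rT) = 0.99501248; exp(-qT) = 0.98216103
C = S_0 * exp(-qT) * N(d1) - K * exp(-rT) * N(d2)
N(d1) = 0.56803654; N(d2) = 0.37122053
C = 21.3800 * 0.98216103 * 0.56803654 - 21.9500 * 0.99501248 * 0.37122053 = 3.8203

Answer: Price = 3.8203


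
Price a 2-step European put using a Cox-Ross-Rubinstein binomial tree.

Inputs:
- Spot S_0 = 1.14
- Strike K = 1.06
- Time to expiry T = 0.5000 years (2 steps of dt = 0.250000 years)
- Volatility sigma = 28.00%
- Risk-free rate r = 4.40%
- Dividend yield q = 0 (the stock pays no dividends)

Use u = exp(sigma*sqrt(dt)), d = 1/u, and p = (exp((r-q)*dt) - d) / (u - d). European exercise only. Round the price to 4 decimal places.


dt = T/N = 0.250000
u = exp(sigma*sqrt(dt)) = 1.150274; d = 1/u = 0.869358
p = (exp((r-q)*dt) - d) / (u - d) = 0.504431
Discount per step: exp(-r*dt) = 0.989060
Stock lattice S(k, i) with i counting down-moves:
  k=0: S(0,0) = 1.1400
  k=1: S(1,0) = 1.3113; S(1,1) = 0.9911
  k=2: S(2,0) = 1.5084; S(2,1) = 1.1400; S(2,2) = 0.8616
Terminal payoffs V(N, i) = max(K - S_T, 0):
  V(2,0) = 0.000000; V(2,1) = 0.000000; V(2,2) = 0.198407
Backward induction: V(k, i) = exp(-r*dt) * [p * V(k+1, i) + (1-p) * V(k+1, i+1)].
  V(1,0) = exp(-r*dt) * [p*0.000000 + (1-p)*0.000000] = 0.000000
  V(1,1) = exp(-r*dt) * [p*0.000000 + (1-p)*0.198407] = 0.097249
  V(0,0) = exp(-r*dt) * [p*0.000000 + (1-p)*0.097249] = 0.047666

Answer: Price = V(0,0) = 0.0477


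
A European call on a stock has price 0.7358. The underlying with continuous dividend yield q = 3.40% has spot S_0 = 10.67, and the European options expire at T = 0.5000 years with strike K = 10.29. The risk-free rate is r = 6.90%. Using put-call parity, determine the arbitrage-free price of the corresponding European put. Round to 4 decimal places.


Put-call parity: C - P = S_0 * exp(-qT) - K * exp(-rT).
S_0 * exp(-qT) = 10.6700 * 0.98314368 = 10.49014312
K * exp(-rT) = 10.2900 * 0.96608834 = 9.94104902
P = C - S*exp(-qT) + K*exp(-rT)
P = 0.7358 - 10.49014312 + 9.94104902 = 0.1867

Answer: Put price = 0.1867


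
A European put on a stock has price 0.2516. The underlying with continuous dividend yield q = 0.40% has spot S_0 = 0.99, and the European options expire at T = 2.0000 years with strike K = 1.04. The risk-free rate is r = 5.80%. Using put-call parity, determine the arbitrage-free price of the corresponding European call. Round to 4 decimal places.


Put-call parity: C - P = S_0 * exp(-qT) - K * exp(-rT).
S_0 * exp(-qT) = 0.9900 * 0.99203191 = 0.98211160
K * exp(-rT) = 1.0400 * 0.89047522 = 0.92609423
C = P + S*exp(-qT) - K*exp(-rT)
C = 0.2516 + 0.98211160 - 0.92609423 = 0.3076

Answer: Call price = 0.3076


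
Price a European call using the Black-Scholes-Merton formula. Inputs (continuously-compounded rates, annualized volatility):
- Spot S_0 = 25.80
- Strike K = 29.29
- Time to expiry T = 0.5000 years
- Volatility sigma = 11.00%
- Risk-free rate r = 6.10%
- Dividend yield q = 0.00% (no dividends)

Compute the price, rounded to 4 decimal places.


d1 = (ln(S/K) + (r - q + 0.5*sigma^2) * T) / (sigma * sqrt(T)) = -1.20011023
d2 = d1 - sigma * sqrt(T) = -1.27789197
exp(-rT) = 0.96996043; exp(-qT) = 1.00000000
C = S_0 * exp(-qT) * N(d1) - K * exp(-rT) * N(d2)
N(d1) = 0.11504827; N(d2) = 0.10064376
C = 25.8000 * 1.00000000 * 0.11504827 - 29.2900 * 0.96996043 * 0.10064376 = 0.1089

Answer: Price = 0.1089


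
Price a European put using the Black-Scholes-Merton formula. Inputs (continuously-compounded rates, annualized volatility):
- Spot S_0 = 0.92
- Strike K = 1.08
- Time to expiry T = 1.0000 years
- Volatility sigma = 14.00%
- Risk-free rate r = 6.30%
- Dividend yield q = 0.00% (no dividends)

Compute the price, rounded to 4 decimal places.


Answer: Price = 0.1135

Derivation:
d1 = (ln(S/K) + (r - q + 0.5*sigma^2) * T) / (sigma * sqrt(T)) = -0.62530464
d2 = d1 - sigma * sqrt(T) = -0.76530464
exp(-rT) = 0.93894347; exp(-qT) = 1.00000000
P = K * exp(-rT) * N(-d2) - S_0 * exp(-qT) * N(-d1)
N(-d1) = 0.73411443; N(-d2) = 0.77795492
P = 1.0800 * 0.93894347 * 0.77795492 - 0.9200 * 1.00000000 * 0.73411443 = 0.1135


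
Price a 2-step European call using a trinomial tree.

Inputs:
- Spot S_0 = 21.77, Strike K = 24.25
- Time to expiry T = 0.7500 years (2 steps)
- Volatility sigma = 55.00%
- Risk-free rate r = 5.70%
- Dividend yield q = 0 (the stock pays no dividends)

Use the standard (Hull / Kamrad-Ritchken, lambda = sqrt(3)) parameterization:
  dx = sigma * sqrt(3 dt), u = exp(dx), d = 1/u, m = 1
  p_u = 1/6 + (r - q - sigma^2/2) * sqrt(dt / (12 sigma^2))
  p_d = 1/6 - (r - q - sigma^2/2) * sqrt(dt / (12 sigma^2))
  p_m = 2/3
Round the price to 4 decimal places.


Answer: Price = V(0,0) = 3.3857

Derivation:
dt = T/N = 0.375000; dx = sigma*sqrt(3*dt) = 0.583363
u = exp(dx) = 1.792055; d = 1/u = 0.558019
p_u = 0.136374, p_m = 0.666667, p_d = 0.196960
Discount per step: exp(-r*dt) = 0.978852
Stock lattice S(k, j) with j the centered position index:
  k=0: S(0,+0) = 21.7700
  k=1: S(1,-1) = 12.1481; S(1,+0) = 21.7700; S(1,+1) = 39.0130
  k=2: S(2,-2) = 6.7788; S(2,-1) = 12.1481; S(2,+0) = 21.7700; S(2,+1) = 39.0130; S(2,+2) = 69.9135
Terminal payoffs V(N, j) = max(S_T - K, 0):
  V(2,-2) = 0.000000; V(2,-1) = 0.000000; V(2,+0) = 0.000000; V(2,+1) = 14.763041; V(2,+2) = 45.663521
Backward induction: V(k, j) = exp(-r*dt) * [p_u * V(k+1, j+1) + p_m * V(k+1, j) + p_d * V(k+1, j-1)]
  V(1,-1) = exp(-r*dt) * [p_u*0.000000 + p_m*0.000000 + p_d*0.000000] = 0.000000
  V(1,+0) = exp(-r*dt) * [p_u*14.763041 + p_m*0.000000 + p_d*0.000000] = 1.970711
  V(1,+1) = exp(-r*dt) * [p_u*45.663521 + p_m*14.763041 + p_d*0.000000] = 15.729488
  V(0,+0) = exp(-r*dt) * [p_u*15.729488 + p_m*1.970711 + p_d*0.000000] = 3.385745


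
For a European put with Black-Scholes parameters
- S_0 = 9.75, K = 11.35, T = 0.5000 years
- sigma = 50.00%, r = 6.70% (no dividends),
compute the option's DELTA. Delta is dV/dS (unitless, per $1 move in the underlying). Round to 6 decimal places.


Answer: Delta = -0.562871

Derivation:
d1 = -0.1582517956; d2 = -0.5118051862
phi(d1) = 0.3939779449; exp(-qT) = 1.0000000000; exp(-rT) = 0.9670549112
N(-d1) = 0.5628708045
Delta = -exp(-qT) * N(-d1) = -1.0000000000 * 0.5628708045 = -0.562871


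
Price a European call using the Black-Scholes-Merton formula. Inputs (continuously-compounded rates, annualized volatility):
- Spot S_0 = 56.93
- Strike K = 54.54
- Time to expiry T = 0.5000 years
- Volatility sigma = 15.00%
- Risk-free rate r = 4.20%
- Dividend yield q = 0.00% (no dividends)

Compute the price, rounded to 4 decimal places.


d1 = (ln(S/K) + (r - q + 0.5*sigma^2) * T) / (sigma * sqrt(T)) = 0.65537547
d2 = d1 - sigma * sqrt(T) = 0.54930945
exp(-rT) = 0.97921896; exp(-qT) = 1.00000000
C = S_0 * exp(-qT) * N(d1) - K * exp(-rT) * N(d2)
N(d1) = 0.74388698; N(d2) = 0.70860345
C = 56.9300 * 1.00000000 * 0.74388698 - 54.5400 * 0.97921896 * 0.70860345 = 4.5054

Answer: Price = 4.5054


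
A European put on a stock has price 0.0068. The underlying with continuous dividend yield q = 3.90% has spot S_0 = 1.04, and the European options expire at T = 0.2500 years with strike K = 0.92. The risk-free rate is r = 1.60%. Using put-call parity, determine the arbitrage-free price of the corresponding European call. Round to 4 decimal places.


Answer: Call price = 0.1204

Derivation:
Put-call parity: C - P = S_0 * exp(-qT) - K * exp(-rT).
S_0 * exp(-qT) = 1.0400 * 0.99029738 = 1.02990927
K * exp(-rT) = 0.9200 * 0.99600799 = 0.91632735
C = P + S*exp(-qT) - K*exp(-rT)
C = 0.0068 + 1.02990927 - 0.91632735 = 0.1204


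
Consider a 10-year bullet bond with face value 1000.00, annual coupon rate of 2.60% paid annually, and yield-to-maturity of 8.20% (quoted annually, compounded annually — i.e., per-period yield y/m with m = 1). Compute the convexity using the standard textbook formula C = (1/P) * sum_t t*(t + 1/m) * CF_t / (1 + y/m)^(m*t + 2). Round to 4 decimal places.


Answer: Convexity = 76.6489

Derivation:
Coupon per period c = face * coupon_rate / m = 26.000000
Periods per year m = 1; per-period yield y/m = 0.082000
Number of cashflows N = 10
Cashflows (t years, CF_t, discount factor 1/(1+y/m)^(m*t), PV):
  t = 1.0000: CF_t = 26.000000, DF = 0.924214, PV = 24.029575
  t = 2.0000: CF_t = 26.000000, DF = 0.854172, PV = 22.208480
  t = 3.0000: CF_t = 26.000000, DF = 0.789438, PV = 20.525397
  t = 4.0000: CF_t = 26.000000, DF = 0.729610, PV = 18.969868
  t = 5.0000: CF_t = 26.000000, DF = 0.674316, PV = 17.532225
  t = 6.0000: CF_t = 26.000000, DF = 0.623213, PV = 16.203535
  t = 7.0000: CF_t = 26.000000, DF = 0.575982, PV = 14.975541
  t = 8.0000: CF_t = 26.000000, DF = 0.532331, PV = 13.840611
  t = 9.0000: CF_t = 26.000000, DF = 0.491988, PV = 12.791692
  t = 10.0000: CF_t = 1026.000000, DF = 0.454703, PV = 466.524819
Price P = sum_t PV_t = 627.601743
Convexity numerator sum_t t*(t + 1/m) * CF_t / (1+y/m)^(m*t + 2):
  t = 1.0000: term = 41.050794
  t = 2.0000: term = 113.819207
  t = 3.0000: term = 210.386704
  t = 4.0000: term = 324.070709
  t = 5.0000: term = 449.266232
  t = 6.0000: term = 581.305661
  t = 7.0000: term = 716.334764
  t = 8.0000: term = 851.203179
  t = 9.0000: term = 983.367813
  t = 10.0000: term = 43834.183029
Convexity = (1/P) * sum = 48104.988091 / 627.601743 = 76.648908


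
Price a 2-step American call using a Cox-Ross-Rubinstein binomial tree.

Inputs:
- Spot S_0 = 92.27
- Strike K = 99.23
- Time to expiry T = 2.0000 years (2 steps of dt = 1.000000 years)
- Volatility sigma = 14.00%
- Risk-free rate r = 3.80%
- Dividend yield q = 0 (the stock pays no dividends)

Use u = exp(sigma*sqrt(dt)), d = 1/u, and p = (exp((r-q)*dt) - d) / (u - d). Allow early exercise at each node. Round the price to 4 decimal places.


Answer: Price = V(0,0) = 7.7004

Derivation:
dt = T/N = 1.000000
u = exp(sigma*sqrt(dt)) = 1.150274; d = 1/u = 0.869358
p = (exp((r-q)*dt) - d) / (u - d) = 0.602932
Discount per step: exp(-r*dt) = 0.962713
Stock lattice S(k, i) with i counting down-moves:
  k=0: S(0,0) = 92.2700
  k=1: S(1,0) = 106.1358; S(1,1) = 80.2157
  k=2: S(2,0) = 122.0852; S(2,1) = 92.2700; S(2,2) = 69.7362
Terminal payoffs V(N, i) = max(S_T - K, 0):
  V(2,0) = 22.855188; V(2,1) = 0.000000; V(2,2) = 0.000000
Backward induction: V(k, i) = exp(-r*dt) * [p * V(k+1, i) + (1-p) * V(k+1, i+1)]; then take max(V_cont, immediate exercise) for American.
  V(1,0) = exp(-r*dt) * [p*22.855188 + (1-p)*0.000000] = 13.266305; exercise = 6.905763; V(1,0) = max -> 13.266305
  V(1,1) = exp(-r*dt) * [p*0.000000 + (1-p)*0.000000] = 0.000000; exercise = 0.000000; V(1,1) = max -> 0.000000
  V(0,0) = exp(-r*dt) * [p*13.266305 + (1-p)*0.000000] = 7.700433; exercise = 0.000000; V(0,0) = max -> 7.700433


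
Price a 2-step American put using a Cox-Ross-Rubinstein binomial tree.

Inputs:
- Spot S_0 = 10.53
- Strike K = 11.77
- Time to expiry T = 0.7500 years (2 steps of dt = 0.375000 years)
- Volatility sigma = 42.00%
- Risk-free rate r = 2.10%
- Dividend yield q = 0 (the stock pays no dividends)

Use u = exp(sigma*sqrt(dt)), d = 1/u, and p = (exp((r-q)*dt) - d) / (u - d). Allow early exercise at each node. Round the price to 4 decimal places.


dt = T/N = 0.375000
u = exp(sigma*sqrt(dt)) = 1.293299; d = 1/u = 0.773216
p = (exp((r-q)*dt) - d) / (u - d) = 0.451255
Discount per step: exp(-r*dt) = 0.992156
Stock lattice S(k, i) with i counting down-moves:
  k=0: S(0,0) = 10.5300
  k=1: S(1,0) = 13.6184; S(1,1) = 8.1420
  k=2: S(2,0) = 17.6127; S(2,1) = 10.5300; S(2,2) = 6.2955
Terminal payoffs V(N, i) = max(K - S_T, 0):
  V(2,0) = 0.000000; V(2,1) = 1.240000; V(2,2) = 5.474498
Backward induction: V(k, i) = exp(-r*dt) * [p * V(k+1, i) + (1-p) * V(k+1, i+1)]; then take max(V_cont, immediate exercise) for American.
  V(1,0) = exp(-r*dt) * [p*0.000000 + (1-p)*1.240000] = 0.675107; exercise = 0.000000; V(1,0) = max -> 0.675107
  V(1,1) = exp(-r*dt) * [p*1.240000 + (1-p)*5.474498] = 3.535707; exercise = 3.628032; V(1,1) = max -> 3.628032
  V(0,0) = exp(-r*dt) * [p*0.675107 + (1-p)*3.628032] = 2.277505; exercise = 1.240000; V(0,0) = max -> 2.277505

Answer: Price = V(0,0) = 2.2775


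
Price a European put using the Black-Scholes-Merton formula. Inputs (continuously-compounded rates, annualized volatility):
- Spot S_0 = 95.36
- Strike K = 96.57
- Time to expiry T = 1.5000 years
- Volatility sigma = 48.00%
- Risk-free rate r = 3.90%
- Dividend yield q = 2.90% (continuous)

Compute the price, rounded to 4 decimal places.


Answer: Price = 20.9743

Derivation:
d1 = (ln(S/K) + (r - q + 0.5*sigma^2) * T) / (sigma * sqrt(T)) = 0.29800606
d2 = d1 - sigma * sqrt(T) = -0.28987148
exp(-rT) = 0.94317824; exp(-qT) = 0.95743255
P = K * exp(-rT) * N(-d2) - S_0 * exp(-qT) * N(-d1)
N(-d1) = 0.38284927; N(-d2) = 0.61404272
P = 96.5700 * 0.94317824 * 0.61404272 - 95.3600 * 0.95743255 * 0.38284927 = 20.9743


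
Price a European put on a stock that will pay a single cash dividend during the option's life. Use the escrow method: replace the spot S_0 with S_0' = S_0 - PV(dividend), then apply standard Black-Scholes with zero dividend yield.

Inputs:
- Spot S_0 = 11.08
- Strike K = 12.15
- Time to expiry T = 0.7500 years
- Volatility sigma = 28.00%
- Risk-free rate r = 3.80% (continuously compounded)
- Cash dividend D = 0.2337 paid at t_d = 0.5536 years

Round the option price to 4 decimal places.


PV(D) = D * exp(-r * t_d) = 0.2337 * 0.97918293 = 0.22883505
S_0' = S_0 - PV(D) = 11.0800 - 0.22883505 = 10.85116495
d1 = (ln(S_0'/K) + (r + sigma^2/2)*T) / (sigma*sqrt(T)) = -0.22746251
d2 = d1 - sigma*sqrt(T) = -0.46994962
exp(-rT) = 0.97190229
N(-d1) = 0.58996794; N(-d2) = 0.68080449
P = K * exp(-rT) * N(-d2) - S_0' * N(-d1) = 12.1500 * 0.97190229 * 0.68080449 - 10.85116495 * 0.58996794 = 1.6375

Answer: Price = 1.6375


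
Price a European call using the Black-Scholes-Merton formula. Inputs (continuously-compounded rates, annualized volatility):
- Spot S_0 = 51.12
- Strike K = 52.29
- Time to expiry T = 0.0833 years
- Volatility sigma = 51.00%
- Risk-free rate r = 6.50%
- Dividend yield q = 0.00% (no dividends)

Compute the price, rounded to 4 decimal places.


Answer: Price = 2.6020

Derivation:
d1 = (ln(S/K) + (r - q + 0.5*sigma^2) * T) / (sigma * sqrt(T)) = -0.04335527
d2 = d1 - sigma * sqrt(T) = -0.19055014
exp(-rT) = 0.99460013; exp(-qT) = 1.00000000
C = S_0 * exp(-qT) * N(d1) - K * exp(-rT) * N(d2)
N(d1) = 0.48270917; N(d2) = 0.42443903
C = 51.1200 * 1.00000000 * 0.48270917 - 52.2900 * 0.99460013 * 0.42443903 = 2.6020


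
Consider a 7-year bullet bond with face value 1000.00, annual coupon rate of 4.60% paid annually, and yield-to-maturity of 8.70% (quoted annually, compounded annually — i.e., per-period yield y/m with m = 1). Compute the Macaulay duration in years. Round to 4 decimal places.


Coupon per period c = face * coupon_rate / m = 46.000000
Periods per year m = 1; per-period yield y/m = 0.087000
Number of cashflows N = 7
Cashflows (t years, CF_t, discount factor 1/(1+y/m)^(m*t), PV):
  t = 1.0000: CF_t = 46.000000, DF = 0.919963, PV = 42.318307
  t = 2.0000: CF_t = 46.000000, DF = 0.846332, PV = 38.931285
  t = 3.0000: CF_t = 46.000000, DF = 0.778595, PV = 35.815350
  t = 4.0000: CF_t = 46.000000, DF = 0.716278, PV = 32.948804
  t = 5.0000: CF_t = 46.000000, DF = 0.658950, PV = 30.311687
  t = 6.0000: CF_t = 46.000000, DF = 0.606209, PV = 27.885637
  t = 7.0000: CF_t = 1046.000000, DF = 0.557690, PV = 583.344189
Price P = sum_t PV_t = 791.555260
Macaulay numerator sum_t t * PV_t:
  t * PV_t at t = 1.0000: 42.318307
  t * PV_t at t = 2.0000: 77.862571
  t * PV_t at t = 3.0000: 107.446050
  t * PV_t at t = 4.0000: 131.795216
  t * PV_t at t = 5.0000: 151.558436
  t * PV_t at t = 6.0000: 167.313821
  t * PV_t at t = 7.0000: 4083.409322
Macaulay duration D = (sum_t t * PV_t) / P = 4761.703724 / 791.555260 = 6.015630

Answer: Macaulay duration = 6.0156 years


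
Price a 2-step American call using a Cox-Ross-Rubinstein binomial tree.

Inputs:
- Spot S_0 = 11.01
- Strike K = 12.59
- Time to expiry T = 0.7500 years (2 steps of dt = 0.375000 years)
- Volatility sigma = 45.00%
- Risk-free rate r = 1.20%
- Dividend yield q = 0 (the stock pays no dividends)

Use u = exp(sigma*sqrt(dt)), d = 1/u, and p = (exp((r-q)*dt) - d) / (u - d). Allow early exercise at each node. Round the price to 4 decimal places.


dt = T/N = 0.375000
u = exp(sigma*sqrt(dt)) = 1.317278; d = 1/u = 0.759141
p = (exp((r-q)*dt) - d) / (u - d) = 0.439621
Discount per step: exp(-r*dt) = 0.995510
Stock lattice S(k, i) with i counting down-moves:
  k=0: S(0,0) = 11.0100
  k=1: S(1,0) = 14.5032; S(1,1) = 8.3581
  k=2: S(2,0) = 19.1048; S(2,1) = 11.0100; S(2,2) = 6.3450
Terminal payoffs V(N, i) = max(S_T - K, 0):
  V(2,0) = 6.514791; V(2,1) = 0.000000; V(2,2) = 0.000000
Backward induction: V(k, i) = exp(-r*dt) * [p * V(k+1, i) + (1-p) * V(k+1, i+1)]; then take max(V_cont, immediate exercise) for American.
  V(1,0) = exp(-r*dt) * [p*6.514791 + (1-p)*0.000000] = 2.851183; exercise = 1.913232; V(1,0) = max -> 2.851183
  V(1,1) = exp(-r*dt) * [p*0.000000 + (1-p)*0.000000] = 0.000000; exercise = 0.000000; V(1,1) = max -> 0.000000
  V(0,0) = exp(-r*dt) * [p*2.851183 + (1-p)*0.000000] = 1.247813; exercise = 0.000000; V(0,0) = max -> 1.247813

Answer: Price = V(0,0) = 1.2478


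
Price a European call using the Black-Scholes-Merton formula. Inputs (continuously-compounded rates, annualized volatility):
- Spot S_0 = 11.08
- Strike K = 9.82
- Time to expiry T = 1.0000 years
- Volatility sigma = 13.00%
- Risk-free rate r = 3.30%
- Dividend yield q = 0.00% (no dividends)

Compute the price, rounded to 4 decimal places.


Answer: Price = 1.6562

Derivation:
d1 = (ln(S/K) + (r - q + 0.5*sigma^2) * T) / (sigma * sqrt(T)) = 1.24746584
d2 = d1 - sigma * sqrt(T) = 1.11746584
exp(-rT) = 0.96753856; exp(-qT) = 1.00000000
C = S_0 * exp(-qT) * N(d1) - K * exp(-rT) * N(d2)
N(d1) = 0.89388663; N(d2) = 0.86810240
C = 11.0800 * 1.00000000 * 0.89388663 - 9.8200 * 0.96753856 * 0.86810240 = 1.6562


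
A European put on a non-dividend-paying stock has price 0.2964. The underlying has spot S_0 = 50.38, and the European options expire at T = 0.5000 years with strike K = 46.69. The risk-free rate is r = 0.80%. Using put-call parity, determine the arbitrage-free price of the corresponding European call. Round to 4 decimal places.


Answer: Call price = 4.1728

Derivation:
Put-call parity: C - P = S_0 * exp(-qT) - K * exp(-rT).
S_0 * exp(-qT) = 50.3800 * 1.00000000 = 50.38000000
K * exp(-rT) = 46.6900 * 0.99600799 = 46.50361302
C = P + S*exp(-qT) - K*exp(-rT)
C = 0.2964 + 50.38000000 - 46.50361302 = 4.1728


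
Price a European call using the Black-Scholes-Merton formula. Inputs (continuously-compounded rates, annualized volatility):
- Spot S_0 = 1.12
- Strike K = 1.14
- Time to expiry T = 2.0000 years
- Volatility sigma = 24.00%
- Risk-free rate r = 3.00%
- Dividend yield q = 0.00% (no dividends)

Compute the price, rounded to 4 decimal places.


d1 = (ln(S/K) + (r - q + 0.5*sigma^2) * T) / (sigma * sqrt(T)) = 0.29433444
d2 = d1 - sigma * sqrt(T) = -0.04507681
exp(-rT) = 0.94176453; exp(-qT) = 1.00000000
C = S_0 * exp(-qT) * N(d1) - K * exp(-rT) * N(d2)
N(d1) = 0.61574882; N(d2) = 0.48202304
C = 1.1200 * 1.00000000 * 0.61574882 - 1.1400 * 0.94176453 * 0.48202304 = 0.1721

Answer: Price = 0.1721


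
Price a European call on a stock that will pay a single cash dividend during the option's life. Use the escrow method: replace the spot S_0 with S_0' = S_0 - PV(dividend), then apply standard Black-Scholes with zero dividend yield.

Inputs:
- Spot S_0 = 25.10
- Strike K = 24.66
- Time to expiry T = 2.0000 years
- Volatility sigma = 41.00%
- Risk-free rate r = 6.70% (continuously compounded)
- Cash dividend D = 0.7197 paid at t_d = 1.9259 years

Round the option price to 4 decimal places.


PV(D) = D * exp(-r * t_d) = 0.7197 * 0.87894294 = 0.63257523
S_0' = S_0 - PV(D) = 25.1000 - 0.63257523 = 24.46742477
d1 = (ln(S_0'/K) + (r + sigma^2/2)*T) / (sigma*sqrt(T)) = 0.50749594
d2 = d1 - sigma*sqrt(T) = -0.07233162
exp(-rT) = 0.87459006
N(d1) = 0.69409656; N(d2) = 0.47116900
C = S_0' * N(d1) - K * exp(-rT) * N(d2) = 24.46742477 * 0.69409656 - 24.6600 * 0.87459006 * 0.47116900 = 6.8209

Answer: Price = 6.8209


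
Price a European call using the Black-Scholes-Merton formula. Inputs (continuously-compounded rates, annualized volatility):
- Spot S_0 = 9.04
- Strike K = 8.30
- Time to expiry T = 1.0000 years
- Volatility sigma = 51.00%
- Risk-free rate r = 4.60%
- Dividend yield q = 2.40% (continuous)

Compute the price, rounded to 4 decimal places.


d1 = (ln(S/K) + (r - q + 0.5*sigma^2) * T) / (sigma * sqrt(T)) = 0.46559541
d2 = d1 - sigma * sqrt(T) = -0.04440459
exp(-rT) = 0.95504196; exp(-qT) = 0.97628571
C = S_0 * exp(-qT) * N(d1) - K * exp(-rT) * N(d2)
N(d1) = 0.67924744; N(d2) = 0.48229095
C = 9.0400 * 0.97628571 * 0.67924744 - 8.3000 * 0.95504196 * 0.48229095 = 2.1717

Answer: Price = 2.1717


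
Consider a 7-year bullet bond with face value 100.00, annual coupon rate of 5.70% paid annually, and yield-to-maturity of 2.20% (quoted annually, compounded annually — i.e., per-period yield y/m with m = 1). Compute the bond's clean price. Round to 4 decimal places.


Answer: Price = 122.4788

Derivation:
Coupon per period c = face * coupon_rate / m = 5.700000
Periods per year m = 1; per-period yield y/m = 0.022000
Number of cashflows N = 7
Cashflows (t years, CF_t, discount factor 1/(1+y/m)^(m*t), PV):
  t = 1.0000: CF_t = 5.700000, DF = 0.978474, PV = 5.577299
  t = 2.0000: CF_t = 5.700000, DF = 0.957411, PV = 5.457240
  t = 3.0000: CF_t = 5.700000, DF = 0.936801, PV = 5.339765
  t = 4.0000: CF_t = 5.700000, DF = 0.916635, PV = 5.224819
  t = 5.0000: CF_t = 5.700000, DF = 0.896903, PV = 5.112348
  t = 6.0000: CF_t = 5.700000, DF = 0.877596, PV = 5.002297
  t = 7.0000: CF_t = 105.700000, DF = 0.858704, PV = 90.765064
Price P = sum_t PV_t = 122.478833


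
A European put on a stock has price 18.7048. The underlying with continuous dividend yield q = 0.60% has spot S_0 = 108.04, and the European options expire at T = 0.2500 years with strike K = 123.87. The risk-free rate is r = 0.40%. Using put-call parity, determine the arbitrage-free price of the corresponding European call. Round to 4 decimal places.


Put-call parity: C - P = S_0 * exp(-qT) - K * exp(-rT).
S_0 * exp(-qT) = 108.0400 * 0.99850112 = 107.87806148
K * exp(-rT) = 123.8700 * 0.99900050 = 123.74619191
C = P + S*exp(-qT) - K*exp(-rT)
C = 18.7048 + 107.87806148 - 123.74619191 = 2.8367

Answer: Call price = 2.8367


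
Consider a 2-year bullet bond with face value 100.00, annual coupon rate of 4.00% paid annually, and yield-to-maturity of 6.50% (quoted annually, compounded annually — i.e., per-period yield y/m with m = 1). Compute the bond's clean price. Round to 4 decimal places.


Coupon per period c = face * coupon_rate / m = 4.000000
Periods per year m = 1; per-period yield y/m = 0.065000
Number of cashflows N = 2
Cashflows (t years, CF_t, discount factor 1/(1+y/m)^(m*t), PV):
  t = 1.0000: CF_t = 4.000000, DF = 0.938967, PV = 3.755869
  t = 2.0000: CF_t = 104.000000, DF = 0.881659, PV = 91.692565
Price P = sum_t PV_t = 95.448434

Answer: Price = 95.4484


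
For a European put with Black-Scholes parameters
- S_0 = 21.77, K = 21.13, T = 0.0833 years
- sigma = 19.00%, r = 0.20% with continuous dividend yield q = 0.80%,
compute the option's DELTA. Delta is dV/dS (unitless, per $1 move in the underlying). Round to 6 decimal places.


Answer: Delta = -0.286716

Derivation:
d1 = 0.5624420952; d2 = 0.5076047904
phi(d1) = 0.3405786867; exp(-qT) = 0.9993338220; exp(-rT) = 0.9998334139
N(-d1) = 0.2869074226
Delta = -exp(-qT) * N(-d1) = -0.9993338220 * 0.2869074226 = -0.286716


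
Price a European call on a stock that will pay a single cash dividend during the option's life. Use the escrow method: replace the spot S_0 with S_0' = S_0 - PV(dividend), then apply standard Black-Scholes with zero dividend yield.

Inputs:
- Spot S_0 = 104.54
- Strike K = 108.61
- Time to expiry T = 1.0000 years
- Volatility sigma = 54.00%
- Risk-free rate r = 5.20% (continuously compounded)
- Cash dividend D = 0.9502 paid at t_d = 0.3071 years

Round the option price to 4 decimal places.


Answer: Price = 22.2482

Derivation:
PV(D) = D * exp(-r * t_d) = 0.9502 * 0.98415763 = 0.93514658
S_0' = S_0 - PV(D) = 104.5400 - 0.93514658 = 103.60485342
d1 = (ln(S_0'/K) + (r + sigma^2/2)*T) / (sigma*sqrt(T)) = 0.27892721
d2 = d1 - sigma*sqrt(T) = -0.26107279
exp(-rT) = 0.94932887
N(d1) = 0.60984966; N(d2) = 0.39701819
C = S_0' * N(d1) - K * exp(-rT) * N(d2) = 103.60485342 * 0.60984966 - 108.6100 * 0.94932887 * 0.39701819 = 22.2482


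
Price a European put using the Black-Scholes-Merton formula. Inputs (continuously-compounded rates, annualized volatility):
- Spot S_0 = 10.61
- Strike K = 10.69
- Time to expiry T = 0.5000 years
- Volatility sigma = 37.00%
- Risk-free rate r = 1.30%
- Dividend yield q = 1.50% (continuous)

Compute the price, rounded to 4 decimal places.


d1 = (ln(S/K) + (r - q + 0.5*sigma^2) * T) / (sigma * sqrt(T)) = 0.09828107
d2 = d1 - sigma * sqrt(T) = -0.16334844
exp(-rT) = 0.99352108; exp(-qT) = 0.99252805
P = K * exp(-rT) * N(-d2) - S_0 * exp(-qT) * N(-d1)
N(-d1) = 0.46085456; N(-d2) = 0.56487795
P = 10.6900 * 0.99352108 * 0.56487795 - 10.6100 * 0.99252805 * 0.46085456 = 1.1463

Answer: Price = 1.1463


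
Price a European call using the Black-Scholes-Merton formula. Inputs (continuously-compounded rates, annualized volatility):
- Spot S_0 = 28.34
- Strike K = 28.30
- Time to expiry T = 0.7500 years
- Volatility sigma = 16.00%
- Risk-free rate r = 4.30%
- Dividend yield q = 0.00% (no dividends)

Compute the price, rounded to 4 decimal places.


d1 = (ln(S/K) + (r - q + 0.5*sigma^2) * T) / (sigma * sqrt(T)) = 0.31221969
d2 = d1 - sigma * sqrt(T) = 0.17365563
exp(-rT) = 0.96826449; exp(-qT) = 1.00000000
C = S_0 * exp(-qT) * N(d1) - K * exp(-rT) * N(d2)
N(d1) = 0.62256322; N(d2) = 0.56893194
C = 28.3400 * 1.00000000 * 0.62256322 - 28.3000 * 0.96826449 * 0.56893194 = 2.0536

Answer: Price = 2.0536


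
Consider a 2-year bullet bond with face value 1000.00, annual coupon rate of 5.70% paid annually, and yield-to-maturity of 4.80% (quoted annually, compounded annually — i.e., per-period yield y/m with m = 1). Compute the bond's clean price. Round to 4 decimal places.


Answer: Price = 1016.7822

Derivation:
Coupon per period c = face * coupon_rate / m = 57.000000
Periods per year m = 1; per-period yield y/m = 0.048000
Number of cashflows N = 2
Cashflows (t years, CF_t, discount factor 1/(1+y/m)^(m*t), PV):
  t = 1.0000: CF_t = 57.000000, DF = 0.954198, PV = 54.389313
  t = 2.0000: CF_t = 1057.000000, DF = 0.910495, PV = 962.392926
Price P = sum_t PV_t = 1016.782239


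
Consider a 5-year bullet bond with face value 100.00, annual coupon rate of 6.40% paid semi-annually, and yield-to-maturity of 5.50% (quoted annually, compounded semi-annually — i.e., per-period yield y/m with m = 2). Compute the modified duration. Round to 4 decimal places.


Answer: Modified duration = 4.2545

Derivation:
Coupon per period c = face * coupon_rate / m = 3.200000
Periods per year m = 2; per-period yield y/m = 0.027500
Number of cashflows N = 10
Cashflows (t years, CF_t, discount factor 1/(1+y/m)^(m*t), PV):
  t = 0.5000: CF_t = 3.200000, DF = 0.973236, PV = 3.114355
  t = 1.0000: CF_t = 3.200000, DF = 0.947188, PV = 3.031003
  t = 1.5000: CF_t = 3.200000, DF = 0.921838, PV = 2.949881
  t = 2.0000: CF_t = 3.200000, DF = 0.897166, PV = 2.870930
  t = 2.5000: CF_t = 3.200000, DF = 0.873154, PV = 2.794093
  t = 3.0000: CF_t = 3.200000, DF = 0.849785, PV = 2.719312
  t = 3.5000: CF_t = 3.200000, DF = 0.827041, PV = 2.646532
  t = 4.0000: CF_t = 3.200000, DF = 0.804906, PV = 2.575700
  t = 4.5000: CF_t = 3.200000, DF = 0.783364, PV = 2.506764
  t = 5.0000: CF_t = 103.200000, DF = 0.762398, PV = 78.679464
Price P = sum_t PV_t = 103.888034
First compute Macaulay numerator sum_t t * PV_t:
  t * PV_t at t = 0.5000: 1.557178
  t * PV_t at t = 1.0000: 3.031003
  t * PV_t at t = 1.5000: 4.424821
  t * PV_t at t = 2.0000: 5.741861
  t * PV_t at t = 2.5000: 6.985232
  t * PV_t at t = 3.0000: 8.157935
  t * PV_t at t = 3.5000: 9.262862
  t * PV_t at t = 4.0000: 10.302801
  t * PV_t at t = 4.5000: 11.280439
  t * PV_t at t = 5.0000: 393.397319
Macaulay duration D = 454.141452 / 103.888034 = 4.371451
Modified duration = D / (1 + y/m) = 4.371451 / (1 + 0.027500) = 4.254454


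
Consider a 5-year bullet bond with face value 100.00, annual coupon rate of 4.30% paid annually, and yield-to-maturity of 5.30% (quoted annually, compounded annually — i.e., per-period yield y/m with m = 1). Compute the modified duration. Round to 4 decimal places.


Answer: Modified duration = 4.3630

Derivation:
Coupon per period c = face * coupon_rate / m = 4.300000
Periods per year m = 1; per-period yield y/m = 0.053000
Number of cashflows N = 5
Cashflows (t years, CF_t, discount factor 1/(1+y/m)^(m*t), PV):
  t = 1.0000: CF_t = 4.300000, DF = 0.949668, PV = 4.083571
  t = 2.0000: CF_t = 4.300000, DF = 0.901869, PV = 3.878035
  t = 3.0000: CF_t = 4.300000, DF = 0.856475, PV = 3.682844
  t = 4.0000: CF_t = 4.300000, DF = 0.813367, PV = 3.497478
  t = 5.0000: CF_t = 104.300000, DF = 0.772428, PV = 80.564266
Price P = sum_t PV_t = 95.706193
First compute Macaulay numerator sum_t t * PV_t:
  t * PV_t at t = 1.0000: 4.083571
  t * PV_t at t = 2.0000: 7.756070
  t * PV_t at t = 3.0000: 11.048532
  t * PV_t at t = 4.0000: 13.989911
  t * PV_t at t = 5.0000: 402.821328
Macaulay duration D = 439.699412 / 95.706193 = 4.594263
Modified duration = D / (1 + y/m) = 4.594263 / (1 + 0.053000) = 4.363023
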